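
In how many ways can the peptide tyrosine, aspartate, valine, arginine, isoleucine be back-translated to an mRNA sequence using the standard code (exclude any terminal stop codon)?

288

Tyr: 2 codons.
Asp: 2 codons.
Val: 4 codons.
Arg: 6 codons.
Ile: 3 codons.
2 × 2 × 4 × 6 × 3 = 288.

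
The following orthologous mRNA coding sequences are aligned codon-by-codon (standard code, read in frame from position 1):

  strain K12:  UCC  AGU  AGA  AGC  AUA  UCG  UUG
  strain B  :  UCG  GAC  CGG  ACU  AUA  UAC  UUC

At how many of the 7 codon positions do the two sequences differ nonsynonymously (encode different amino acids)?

4

Codon 1: UCC Ser / UCG Ser — synonymous.
Codon 2: AGU Ser / GAC Asp — nonsynonymous.
Codon 3: AGA Arg / CGG Arg — synonymous.
Codon 4: AGC Ser / ACU Thr — nonsynonymous.
Codon 5: AUA Ile / AUA Ile — identical.
Codon 6: UCG Ser / UAC Tyr — nonsynonymous.
Codon 7: UUG Leu / UUC Phe — nonsynonymous.
Nonsynonymous differences: 4.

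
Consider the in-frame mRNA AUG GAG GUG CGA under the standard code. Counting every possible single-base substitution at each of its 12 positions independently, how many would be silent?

8

Codon 1 (AUG, Met): 0 synonymous substitutions.
Codon 2 (GAG, Glu): 1 synonymous substitution.
Codon 3 (GUG, Val): 3 synonymous substitutions.
Codon 4 (CGA, Arg): 4 synonymous substitutions.
Total: 0 + 1 + 3 + 4 = 8.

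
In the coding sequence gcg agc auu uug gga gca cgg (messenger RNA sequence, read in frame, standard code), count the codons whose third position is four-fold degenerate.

Codon 1 GCG (Ala): third position 4-fold.
Codon 2 AGC (Ser): third position 2-fold.
Codon 3 AUU (Ile): third position 3-fold.
Codon 4 UUG (Leu): third position 2-fold.
Codon 5 GGA (Gly): third position 4-fold.
Codon 6 GCA (Ala): third position 4-fold.
Codon 7 CGG (Arg): third position 4-fold.
Four-fold degenerate third positions: 4.

4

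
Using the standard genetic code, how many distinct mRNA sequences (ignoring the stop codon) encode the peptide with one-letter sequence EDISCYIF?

1728

Glu: 2 codons.
Asp: 2 codons.
Ile: 3 codons.
Ser: 6 codons.
Cys: 2 codons.
Tyr: 2 codons.
Ile: 3 codons.
Phe: 2 codons.
2 × 2 × 3 × 6 × 2 × 2 × 3 × 2 = 1728.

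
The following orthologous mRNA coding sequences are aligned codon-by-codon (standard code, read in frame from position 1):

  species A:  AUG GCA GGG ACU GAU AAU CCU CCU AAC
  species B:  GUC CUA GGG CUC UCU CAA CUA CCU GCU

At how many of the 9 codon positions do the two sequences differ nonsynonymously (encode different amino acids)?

7

Codon 1: AUG Met / GUC Val — nonsynonymous.
Codon 2: GCA Ala / CUA Leu — nonsynonymous.
Codon 3: GGG Gly / GGG Gly — identical.
Codon 4: ACU Thr / CUC Leu — nonsynonymous.
Codon 5: GAU Asp / UCU Ser — nonsynonymous.
Codon 6: AAU Asn / CAA Gln — nonsynonymous.
Codon 7: CCU Pro / CUA Leu — nonsynonymous.
Codon 8: CCU Pro / CCU Pro — identical.
Codon 9: AAC Asn / GCU Ala — nonsynonymous.
Nonsynonymous differences: 7.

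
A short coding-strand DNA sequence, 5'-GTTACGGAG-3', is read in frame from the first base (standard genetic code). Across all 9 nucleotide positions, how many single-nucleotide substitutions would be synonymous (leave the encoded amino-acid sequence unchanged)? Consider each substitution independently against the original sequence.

7

Codon 1 (GTT, Val): 3 synonymous substitutions.
Codon 2 (ACG, Thr): 3 synonymous substitutions.
Codon 3 (GAG, Glu): 1 synonymous substitution.
Total: 3 + 3 + 1 = 7.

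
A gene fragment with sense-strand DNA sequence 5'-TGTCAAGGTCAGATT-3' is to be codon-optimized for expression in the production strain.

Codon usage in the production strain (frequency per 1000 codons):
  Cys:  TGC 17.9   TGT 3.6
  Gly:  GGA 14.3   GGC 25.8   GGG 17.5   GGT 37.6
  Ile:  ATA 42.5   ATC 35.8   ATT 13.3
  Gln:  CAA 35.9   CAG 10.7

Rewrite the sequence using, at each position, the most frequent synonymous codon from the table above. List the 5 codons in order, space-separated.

TGC CAA GGT CAA ATA

Codon 1 (Cys): best is TGC at 17.9.
Codon 2 (Gln): best is CAA at 35.9.
Codon 3 (Gly): best is GGT at 37.6.
Codon 4 (Gln): best is CAA at 35.9.
Codon 5 (Ile): best is ATA at 42.5.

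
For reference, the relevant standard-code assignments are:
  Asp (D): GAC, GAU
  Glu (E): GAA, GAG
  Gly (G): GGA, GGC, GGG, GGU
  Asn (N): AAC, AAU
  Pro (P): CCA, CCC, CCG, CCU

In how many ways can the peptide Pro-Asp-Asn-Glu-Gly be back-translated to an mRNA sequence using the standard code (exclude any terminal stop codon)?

Pro: 4 codons.
Asp: 2 codons.
Asn: 2 codons.
Glu: 2 codons.
Gly: 4 codons.
4 × 2 × 2 × 2 × 4 = 128.

128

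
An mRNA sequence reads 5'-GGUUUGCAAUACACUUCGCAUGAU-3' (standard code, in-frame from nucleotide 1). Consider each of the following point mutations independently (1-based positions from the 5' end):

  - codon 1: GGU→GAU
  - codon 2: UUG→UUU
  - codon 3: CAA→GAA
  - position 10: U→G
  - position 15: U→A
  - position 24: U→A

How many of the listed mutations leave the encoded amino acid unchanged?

1

Codon 1: GGU (Gly) → GAU (Asp) — missense.
Codon 2: UUG (Leu) → UUU (Phe) — missense.
Codon 3: CAA (Gln) → GAA (Glu) — missense.
Codon 4: UAC (Tyr) → GAC (Asp) — missense.
Codon 5: ACU (Thr) → ACA (Thr) — synonymous.
Codon 8: GAU (Asp) → GAA (Glu) — missense.
Synonymous: 1 of 6.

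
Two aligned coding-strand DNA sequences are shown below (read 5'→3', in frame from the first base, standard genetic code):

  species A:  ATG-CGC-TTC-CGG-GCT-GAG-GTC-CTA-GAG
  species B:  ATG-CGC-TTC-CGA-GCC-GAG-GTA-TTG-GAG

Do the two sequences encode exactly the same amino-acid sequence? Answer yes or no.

Codon 1: ATG Met / ATG Met — identical.
Codon 2: CGC Arg / CGC Arg — identical.
Codon 3: TTC Phe / TTC Phe — identical.
Codon 4: CGG Arg / CGA Arg — synonymous.
Codon 5: GCT Ala / GCC Ala — synonymous.
Codon 6: GAG Glu / GAG Glu — identical.
Codon 7: GTC Val / GTA Val — synonymous.
Codon 8: CTA Leu / TTG Leu — synonymous.
Codon 9: GAG Glu / GAG Glu — identical.
Nonsynonymous differences: 0 → same protein.

yes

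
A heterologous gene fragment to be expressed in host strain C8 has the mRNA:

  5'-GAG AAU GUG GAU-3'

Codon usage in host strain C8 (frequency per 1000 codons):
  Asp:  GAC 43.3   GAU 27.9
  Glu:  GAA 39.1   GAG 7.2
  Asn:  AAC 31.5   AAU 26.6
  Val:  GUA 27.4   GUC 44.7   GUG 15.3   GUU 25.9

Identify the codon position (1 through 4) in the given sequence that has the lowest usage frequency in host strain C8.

Codon 1 GAG (Glu): 7.2 per 1000.
Codon 2 AAU (Asn): 26.6 per 1000.
Codon 3 GUG (Val): 15.3 per 1000.
Codon 4 GAU (Asp): 27.9 per 1000.
Lowest frequency is 7.2 at codon 1.

1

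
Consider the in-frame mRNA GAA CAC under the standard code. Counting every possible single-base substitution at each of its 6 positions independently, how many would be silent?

2

Codon 1 (GAA, Glu): 1 synonymous substitution.
Codon 2 (CAC, His): 1 synonymous substitution.
Total: 1 + 1 = 2.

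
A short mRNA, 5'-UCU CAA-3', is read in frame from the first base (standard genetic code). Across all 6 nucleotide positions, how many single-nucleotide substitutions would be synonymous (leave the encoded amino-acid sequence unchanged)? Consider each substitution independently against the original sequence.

Codon 1 (UCU, Ser): 3 synonymous substitutions.
Codon 2 (CAA, Gln): 1 synonymous substitution.
Total: 3 + 1 = 4.

4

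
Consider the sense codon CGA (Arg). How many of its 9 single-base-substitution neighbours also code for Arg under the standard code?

Position 1: AGA → 1 synonymous.
Position 2: none → 0 synonymous.
Position 3: CGU, CGC, CGG → 3 synonymous.
Total: 1 + 0 + 3 = 4.

4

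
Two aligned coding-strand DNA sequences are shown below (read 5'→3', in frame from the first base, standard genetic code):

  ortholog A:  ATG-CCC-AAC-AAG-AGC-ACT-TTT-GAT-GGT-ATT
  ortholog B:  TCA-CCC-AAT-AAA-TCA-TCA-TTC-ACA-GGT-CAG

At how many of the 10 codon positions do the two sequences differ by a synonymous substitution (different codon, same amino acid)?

Codon 1: ATG Met / TCA Ser — nonsynonymous.
Codon 2: CCC Pro / CCC Pro — identical.
Codon 3: AAC Asn / AAT Asn — synonymous.
Codon 4: AAG Lys / AAA Lys — synonymous.
Codon 5: AGC Ser / TCA Ser — synonymous.
Codon 6: ACT Thr / TCA Ser — nonsynonymous.
Codon 7: TTT Phe / TTC Phe — synonymous.
Codon 8: GAT Asp / ACA Thr — nonsynonymous.
Codon 9: GGT Gly / GGT Gly — identical.
Codon 10: ATT Ile / CAG Gln — nonsynonymous.
Synonymous differences: 4.

4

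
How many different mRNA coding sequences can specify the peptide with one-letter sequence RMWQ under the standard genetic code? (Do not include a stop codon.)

Arg: 6 codons.
Met: 1 codon.
Trp: 1 codon.
Gln: 2 codons.
6 × 1 × 1 × 2 = 12.

12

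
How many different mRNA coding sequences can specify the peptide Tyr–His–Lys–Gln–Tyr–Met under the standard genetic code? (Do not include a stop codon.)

32

Tyr: 2 codons.
His: 2 codons.
Lys: 2 codons.
Gln: 2 codons.
Tyr: 2 codons.
Met: 1 codon.
2 × 2 × 2 × 2 × 2 × 1 = 32.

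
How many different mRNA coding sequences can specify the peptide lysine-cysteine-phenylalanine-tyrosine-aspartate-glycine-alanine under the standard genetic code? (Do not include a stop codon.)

512

Lys: 2 codons.
Cys: 2 codons.
Phe: 2 codons.
Tyr: 2 codons.
Asp: 2 codons.
Gly: 4 codons.
Ala: 4 codons.
2 × 2 × 2 × 2 × 2 × 4 × 4 = 512.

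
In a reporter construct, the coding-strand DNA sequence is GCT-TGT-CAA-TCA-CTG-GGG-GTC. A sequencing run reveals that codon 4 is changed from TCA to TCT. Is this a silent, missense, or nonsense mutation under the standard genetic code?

silent

Position 12 falls in codon 4: TCA → Ser.
After the substitution the codon is TCT → Ser.
Both encode Ser, so the change is synonymous.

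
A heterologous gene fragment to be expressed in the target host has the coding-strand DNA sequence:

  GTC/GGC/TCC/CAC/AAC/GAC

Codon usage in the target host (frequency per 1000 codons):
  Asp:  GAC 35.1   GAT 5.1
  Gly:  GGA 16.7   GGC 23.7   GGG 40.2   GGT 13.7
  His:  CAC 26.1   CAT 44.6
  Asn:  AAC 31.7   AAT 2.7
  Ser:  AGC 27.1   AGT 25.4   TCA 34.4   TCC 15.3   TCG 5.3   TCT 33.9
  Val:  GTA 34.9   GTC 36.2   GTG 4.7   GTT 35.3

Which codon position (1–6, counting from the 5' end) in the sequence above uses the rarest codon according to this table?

3

Codon 1 GTC (Val): 36.2 per 1000.
Codon 2 GGC (Gly): 23.7 per 1000.
Codon 3 TCC (Ser): 15.3 per 1000.
Codon 4 CAC (His): 26.1 per 1000.
Codon 5 AAC (Asn): 31.7 per 1000.
Codon 6 GAC (Asp): 35.1 per 1000.
Lowest frequency is 15.3 at codon 3.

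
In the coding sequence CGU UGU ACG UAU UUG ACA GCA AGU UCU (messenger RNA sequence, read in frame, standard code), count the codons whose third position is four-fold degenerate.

5

Codon 1 CGU (Arg): third position 4-fold.
Codon 2 UGU (Cys): third position 2-fold.
Codon 3 ACG (Thr): third position 4-fold.
Codon 4 UAU (Tyr): third position 2-fold.
Codon 5 UUG (Leu): third position 2-fold.
Codon 6 ACA (Thr): third position 4-fold.
Codon 7 GCA (Ala): third position 4-fold.
Codon 8 AGU (Ser): third position 2-fold.
Codon 9 UCU (Ser): third position 4-fold.
Four-fold degenerate third positions: 5.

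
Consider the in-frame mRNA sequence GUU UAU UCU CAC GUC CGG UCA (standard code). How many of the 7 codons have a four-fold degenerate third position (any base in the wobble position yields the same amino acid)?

Codon 1 GUU (Val): third position 4-fold.
Codon 2 UAU (Tyr): third position 2-fold.
Codon 3 UCU (Ser): third position 4-fold.
Codon 4 CAC (His): third position 2-fold.
Codon 5 GUC (Val): third position 4-fold.
Codon 6 CGG (Arg): third position 4-fold.
Codon 7 UCA (Ser): third position 4-fold.
Four-fold degenerate third positions: 5.

5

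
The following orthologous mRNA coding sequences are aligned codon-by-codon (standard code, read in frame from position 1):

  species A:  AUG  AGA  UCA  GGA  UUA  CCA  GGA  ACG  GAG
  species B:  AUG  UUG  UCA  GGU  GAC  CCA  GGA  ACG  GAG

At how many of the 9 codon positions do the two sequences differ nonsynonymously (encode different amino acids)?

Codon 1: AUG Met / AUG Met — identical.
Codon 2: AGA Arg / UUG Leu — nonsynonymous.
Codon 3: UCA Ser / UCA Ser — identical.
Codon 4: GGA Gly / GGU Gly — synonymous.
Codon 5: UUA Leu / GAC Asp — nonsynonymous.
Codon 6: CCA Pro / CCA Pro — identical.
Codon 7: GGA Gly / GGA Gly — identical.
Codon 8: ACG Thr / ACG Thr — identical.
Codon 9: GAG Glu / GAG Glu — identical.
Nonsynonymous differences: 2.

2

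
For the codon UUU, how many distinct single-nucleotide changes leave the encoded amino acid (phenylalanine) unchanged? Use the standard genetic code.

1

Position 1: none → 0 synonymous.
Position 2: none → 0 synonymous.
Position 3: UUC → 1 synonymous.
Total: 0 + 0 + 1 = 1.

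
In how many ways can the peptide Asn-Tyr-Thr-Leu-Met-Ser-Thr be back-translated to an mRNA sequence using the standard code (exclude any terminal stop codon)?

2304

Asn: 2 codons.
Tyr: 2 codons.
Thr: 4 codons.
Leu: 6 codons.
Met: 1 codon.
Ser: 6 codons.
Thr: 4 codons.
2 × 2 × 4 × 6 × 1 × 6 × 4 = 2304.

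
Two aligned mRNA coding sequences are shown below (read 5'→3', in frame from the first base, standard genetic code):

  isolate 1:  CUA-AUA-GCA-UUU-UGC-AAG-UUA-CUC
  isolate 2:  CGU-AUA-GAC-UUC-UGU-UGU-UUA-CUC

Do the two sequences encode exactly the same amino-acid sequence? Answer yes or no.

no

Codon 1: CUA Leu / CGU Arg — nonsynonymous.
Codon 2: AUA Ile / AUA Ile — identical.
Codon 3: GCA Ala / GAC Asp — nonsynonymous.
Codon 4: UUU Phe / UUC Phe — synonymous.
Codon 5: UGC Cys / UGU Cys — synonymous.
Codon 6: AAG Lys / UGU Cys — nonsynonymous.
Codon 7: UUA Leu / UUA Leu — identical.
Codon 8: CUC Leu / CUC Leu — identical.
Nonsynonymous differences: 3 → different protein.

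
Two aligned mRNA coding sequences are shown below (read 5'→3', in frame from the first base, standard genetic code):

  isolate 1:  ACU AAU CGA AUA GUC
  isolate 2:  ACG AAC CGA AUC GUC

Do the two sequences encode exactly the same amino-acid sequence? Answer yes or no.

yes

Codon 1: ACU Thr / ACG Thr — synonymous.
Codon 2: AAU Asn / AAC Asn — synonymous.
Codon 3: CGA Arg / CGA Arg — identical.
Codon 4: AUA Ile / AUC Ile — synonymous.
Codon 5: GUC Val / GUC Val — identical.
Nonsynonymous differences: 0 → same protein.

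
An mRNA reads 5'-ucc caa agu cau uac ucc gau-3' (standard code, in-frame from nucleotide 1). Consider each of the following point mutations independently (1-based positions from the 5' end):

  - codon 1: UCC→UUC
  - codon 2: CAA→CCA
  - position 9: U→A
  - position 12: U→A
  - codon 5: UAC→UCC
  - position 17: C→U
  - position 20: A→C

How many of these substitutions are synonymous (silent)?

Codon 1: UCC (Ser) → UUC (Phe) — missense.
Codon 2: CAA (Gln) → CCA (Pro) — missense.
Codon 3: AGU (Ser) → AGA (Arg) — missense.
Codon 4: CAU (His) → CAA (Gln) — missense.
Codon 5: UAC (Tyr) → UCC (Ser) — missense.
Codon 6: UCC (Ser) → UUC (Phe) — missense.
Codon 7: GAU (Asp) → GCU (Ala) — missense.
Synonymous: 0 of 7.

0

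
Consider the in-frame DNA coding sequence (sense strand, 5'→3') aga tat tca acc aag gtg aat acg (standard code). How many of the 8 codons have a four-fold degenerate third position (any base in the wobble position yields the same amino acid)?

Codon 1 AGA (Arg): third position 2-fold.
Codon 2 TAT (Tyr): third position 2-fold.
Codon 3 TCA (Ser): third position 4-fold.
Codon 4 ACC (Thr): third position 4-fold.
Codon 5 AAG (Lys): third position 2-fold.
Codon 6 GTG (Val): third position 4-fold.
Codon 7 AAT (Asn): third position 2-fold.
Codon 8 ACG (Thr): third position 4-fold.
Four-fold degenerate third positions: 4.

4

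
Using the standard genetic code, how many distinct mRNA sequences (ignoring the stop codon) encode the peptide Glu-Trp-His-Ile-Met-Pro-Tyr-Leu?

576

Glu: 2 codons.
Trp: 1 codon.
His: 2 codons.
Ile: 3 codons.
Met: 1 codon.
Pro: 4 codons.
Tyr: 2 codons.
Leu: 6 codons.
2 × 1 × 2 × 3 × 1 × 4 × 2 × 6 = 576.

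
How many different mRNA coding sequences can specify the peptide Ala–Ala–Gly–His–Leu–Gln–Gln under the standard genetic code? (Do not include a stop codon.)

3072

Ala: 4 codons.
Ala: 4 codons.
Gly: 4 codons.
His: 2 codons.
Leu: 6 codons.
Gln: 2 codons.
Gln: 2 codons.
4 × 4 × 4 × 2 × 6 × 2 × 2 = 3072.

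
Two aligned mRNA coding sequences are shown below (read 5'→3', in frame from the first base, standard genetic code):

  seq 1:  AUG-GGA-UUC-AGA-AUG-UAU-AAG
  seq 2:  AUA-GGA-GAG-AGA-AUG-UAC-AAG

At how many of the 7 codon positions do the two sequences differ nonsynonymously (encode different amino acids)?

Codon 1: AUG Met / AUA Ile — nonsynonymous.
Codon 2: GGA Gly / GGA Gly — identical.
Codon 3: UUC Phe / GAG Glu — nonsynonymous.
Codon 4: AGA Arg / AGA Arg — identical.
Codon 5: AUG Met / AUG Met — identical.
Codon 6: UAU Tyr / UAC Tyr — synonymous.
Codon 7: AAG Lys / AAG Lys — identical.
Nonsynonymous differences: 2.

2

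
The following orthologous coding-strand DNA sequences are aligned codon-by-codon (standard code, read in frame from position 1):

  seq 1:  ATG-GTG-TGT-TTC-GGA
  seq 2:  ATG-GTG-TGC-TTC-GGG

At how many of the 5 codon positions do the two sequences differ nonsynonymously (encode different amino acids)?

Codon 1: ATG Met / ATG Met — identical.
Codon 2: GTG Val / GTG Val — identical.
Codon 3: TGT Cys / TGC Cys — synonymous.
Codon 4: TTC Phe / TTC Phe — identical.
Codon 5: GGA Gly / GGG Gly — synonymous.
Nonsynonymous differences: 0.

0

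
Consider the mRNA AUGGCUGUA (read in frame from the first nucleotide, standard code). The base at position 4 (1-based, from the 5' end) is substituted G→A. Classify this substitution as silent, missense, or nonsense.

missense

Position 4 falls in codon 2: GCU → Ala.
After the substitution the codon is ACU → Thr.
Ala ≠ Thr, so this is a missense mutation.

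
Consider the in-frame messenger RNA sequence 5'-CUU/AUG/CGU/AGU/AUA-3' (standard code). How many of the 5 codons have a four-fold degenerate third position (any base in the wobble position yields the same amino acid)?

Codon 1 CUU (Leu): third position 4-fold.
Codon 2 AUG (Met): third position 1-fold.
Codon 3 CGU (Arg): third position 4-fold.
Codon 4 AGU (Ser): third position 2-fold.
Codon 5 AUA (Ile): third position 3-fold.
Four-fold degenerate third positions: 2.

2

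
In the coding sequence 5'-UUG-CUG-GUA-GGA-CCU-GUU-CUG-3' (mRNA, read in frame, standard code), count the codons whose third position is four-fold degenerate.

6

Codon 1 UUG (Leu): third position 2-fold.
Codon 2 CUG (Leu): third position 4-fold.
Codon 3 GUA (Val): third position 4-fold.
Codon 4 GGA (Gly): third position 4-fold.
Codon 5 CCU (Pro): third position 4-fold.
Codon 6 GUU (Val): third position 4-fold.
Codon 7 CUG (Leu): third position 4-fold.
Four-fold degenerate third positions: 6.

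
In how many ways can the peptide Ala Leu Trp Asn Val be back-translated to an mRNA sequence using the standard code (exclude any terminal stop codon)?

192

Ala: 4 codons.
Leu: 6 codons.
Trp: 1 codon.
Asn: 2 codons.
Val: 4 codons.
4 × 6 × 1 × 2 × 4 = 192.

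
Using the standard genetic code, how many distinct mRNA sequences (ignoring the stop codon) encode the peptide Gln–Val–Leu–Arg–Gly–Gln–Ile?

Gln: 2 codons.
Val: 4 codons.
Leu: 6 codons.
Arg: 6 codons.
Gly: 4 codons.
Gln: 2 codons.
Ile: 3 codons.
2 × 4 × 6 × 6 × 4 × 2 × 3 = 6912.

6912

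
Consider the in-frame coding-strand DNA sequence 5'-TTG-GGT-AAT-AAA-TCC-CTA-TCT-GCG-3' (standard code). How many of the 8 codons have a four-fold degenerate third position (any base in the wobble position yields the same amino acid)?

Codon 1 TTG (Leu): third position 2-fold.
Codon 2 GGT (Gly): third position 4-fold.
Codon 3 AAT (Asn): third position 2-fold.
Codon 4 AAA (Lys): third position 2-fold.
Codon 5 TCC (Ser): third position 4-fold.
Codon 6 CTA (Leu): third position 4-fold.
Codon 7 TCT (Ser): third position 4-fold.
Codon 8 GCG (Ala): third position 4-fold.
Four-fold degenerate third positions: 5.

5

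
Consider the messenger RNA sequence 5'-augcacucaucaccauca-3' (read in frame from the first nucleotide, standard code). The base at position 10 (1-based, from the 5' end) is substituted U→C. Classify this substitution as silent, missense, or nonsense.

Position 10 falls in codon 4: UCA → Ser.
After the substitution the codon is CCA → Pro.
Ser ≠ Pro, so this is a missense mutation.

missense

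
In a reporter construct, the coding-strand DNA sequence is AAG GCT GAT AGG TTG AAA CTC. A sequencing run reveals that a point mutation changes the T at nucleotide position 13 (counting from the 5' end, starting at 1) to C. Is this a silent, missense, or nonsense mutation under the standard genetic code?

Position 13 falls in codon 5: TTG → Leu.
After the substitution the codon is CTG → Leu.
Both encode Leu, so the change is synonymous.

silent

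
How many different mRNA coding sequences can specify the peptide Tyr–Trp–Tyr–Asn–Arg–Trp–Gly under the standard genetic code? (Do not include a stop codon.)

Tyr: 2 codons.
Trp: 1 codon.
Tyr: 2 codons.
Asn: 2 codons.
Arg: 6 codons.
Trp: 1 codon.
Gly: 4 codons.
2 × 1 × 2 × 2 × 6 × 1 × 4 = 192.

192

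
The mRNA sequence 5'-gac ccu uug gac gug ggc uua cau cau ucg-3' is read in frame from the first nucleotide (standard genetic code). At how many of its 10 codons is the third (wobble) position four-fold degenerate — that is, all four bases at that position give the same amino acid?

4

Codon 1 GAC (Asp): third position 2-fold.
Codon 2 CCU (Pro): third position 4-fold.
Codon 3 UUG (Leu): third position 2-fold.
Codon 4 GAC (Asp): third position 2-fold.
Codon 5 GUG (Val): third position 4-fold.
Codon 6 GGC (Gly): third position 4-fold.
Codon 7 UUA (Leu): third position 2-fold.
Codon 8 CAU (His): third position 2-fold.
Codon 9 CAU (His): third position 2-fold.
Codon 10 UCG (Ser): third position 4-fold.
Four-fold degenerate third positions: 4.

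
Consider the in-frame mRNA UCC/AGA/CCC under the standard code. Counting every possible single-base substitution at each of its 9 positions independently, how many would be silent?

Codon 1 (UCC, Ser): 3 synonymous substitutions.
Codon 2 (AGA, Arg): 2 synonymous substitutions.
Codon 3 (CCC, Pro): 3 synonymous substitutions.
Total: 3 + 2 + 3 = 8.

8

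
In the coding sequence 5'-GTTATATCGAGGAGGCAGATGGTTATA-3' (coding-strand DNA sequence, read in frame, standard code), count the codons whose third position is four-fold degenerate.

3

Codon 1 GTT (Val): third position 4-fold.
Codon 2 ATA (Ile): third position 3-fold.
Codon 3 TCG (Ser): third position 4-fold.
Codon 4 AGG (Arg): third position 2-fold.
Codon 5 AGG (Arg): third position 2-fold.
Codon 6 CAG (Gln): third position 2-fold.
Codon 7 ATG (Met): third position 1-fold.
Codon 8 GTT (Val): third position 4-fold.
Codon 9 ATA (Ile): third position 3-fold.
Four-fold degenerate third positions: 3.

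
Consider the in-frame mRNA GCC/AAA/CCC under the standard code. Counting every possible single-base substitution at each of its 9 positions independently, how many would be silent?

7

Codon 1 (GCC, Ala): 3 synonymous substitutions.
Codon 2 (AAA, Lys): 1 synonymous substitution.
Codon 3 (CCC, Pro): 3 synonymous substitutions.
Total: 3 + 1 + 3 = 7.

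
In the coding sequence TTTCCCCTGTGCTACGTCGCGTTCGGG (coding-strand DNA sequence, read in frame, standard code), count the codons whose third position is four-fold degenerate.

Codon 1 TTT (Phe): third position 2-fold.
Codon 2 CCC (Pro): third position 4-fold.
Codon 3 CTG (Leu): third position 4-fold.
Codon 4 TGC (Cys): third position 2-fold.
Codon 5 TAC (Tyr): third position 2-fold.
Codon 6 GTC (Val): third position 4-fold.
Codon 7 GCG (Ala): third position 4-fold.
Codon 8 TTC (Phe): third position 2-fold.
Codon 9 GGG (Gly): third position 4-fold.
Four-fold degenerate third positions: 5.

5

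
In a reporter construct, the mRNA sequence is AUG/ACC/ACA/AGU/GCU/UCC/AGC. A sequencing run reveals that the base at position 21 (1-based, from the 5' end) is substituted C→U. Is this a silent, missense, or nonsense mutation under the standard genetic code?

silent

Position 21 falls in codon 7: AGC → Ser.
After the substitution the codon is AGU → Ser.
Both encode Ser, so the change is synonymous.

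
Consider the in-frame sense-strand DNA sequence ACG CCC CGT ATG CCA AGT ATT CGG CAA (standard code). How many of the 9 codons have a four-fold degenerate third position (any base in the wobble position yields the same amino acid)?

5

Codon 1 ACG (Thr): third position 4-fold.
Codon 2 CCC (Pro): third position 4-fold.
Codon 3 CGT (Arg): third position 4-fold.
Codon 4 ATG (Met): third position 1-fold.
Codon 5 CCA (Pro): third position 4-fold.
Codon 6 AGT (Ser): third position 2-fold.
Codon 7 ATT (Ile): third position 3-fold.
Codon 8 CGG (Arg): third position 4-fold.
Codon 9 CAA (Gln): third position 2-fold.
Four-fold degenerate third positions: 5.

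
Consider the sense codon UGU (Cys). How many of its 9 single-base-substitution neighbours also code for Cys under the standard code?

1

Position 1: none → 0 synonymous.
Position 2: none → 0 synonymous.
Position 3: UGC → 1 synonymous.
Total: 0 + 0 + 1 = 1.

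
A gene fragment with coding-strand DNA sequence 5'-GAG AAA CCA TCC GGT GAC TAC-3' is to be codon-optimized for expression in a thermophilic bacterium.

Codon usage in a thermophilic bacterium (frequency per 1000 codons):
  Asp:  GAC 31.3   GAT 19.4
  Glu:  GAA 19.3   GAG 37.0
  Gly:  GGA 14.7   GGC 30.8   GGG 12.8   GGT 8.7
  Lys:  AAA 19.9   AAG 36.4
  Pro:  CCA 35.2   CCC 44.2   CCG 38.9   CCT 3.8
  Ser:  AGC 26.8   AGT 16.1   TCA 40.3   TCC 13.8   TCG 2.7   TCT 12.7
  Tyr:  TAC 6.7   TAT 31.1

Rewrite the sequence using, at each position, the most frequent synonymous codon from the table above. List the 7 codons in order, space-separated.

GAG AAG CCC TCA GGC GAC TAT

Codon 1 (Glu): best is GAG at 37.0.
Codon 2 (Lys): best is AAG at 36.4.
Codon 3 (Pro): best is CCC at 44.2.
Codon 4 (Ser): best is TCA at 40.3.
Codon 5 (Gly): best is GGC at 30.8.
Codon 6 (Asp): best is GAC at 31.3.
Codon 7 (Tyr): best is TAT at 31.1.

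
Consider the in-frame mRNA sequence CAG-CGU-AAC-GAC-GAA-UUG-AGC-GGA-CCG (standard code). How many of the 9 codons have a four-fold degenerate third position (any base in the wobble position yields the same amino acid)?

Codon 1 CAG (Gln): third position 2-fold.
Codon 2 CGU (Arg): third position 4-fold.
Codon 3 AAC (Asn): third position 2-fold.
Codon 4 GAC (Asp): third position 2-fold.
Codon 5 GAA (Glu): third position 2-fold.
Codon 6 UUG (Leu): third position 2-fold.
Codon 7 AGC (Ser): third position 2-fold.
Codon 8 GGA (Gly): third position 4-fold.
Codon 9 CCG (Pro): third position 4-fold.
Four-fold degenerate third positions: 3.

3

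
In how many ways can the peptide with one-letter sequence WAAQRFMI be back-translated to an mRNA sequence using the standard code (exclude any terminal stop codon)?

Trp: 1 codon.
Ala: 4 codons.
Ala: 4 codons.
Gln: 2 codons.
Arg: 6 codons.
Phe: 2 codons.
Met: 1 codon.
Ile: 3 codons.
1 × 4 × 4 × 2 × 6 × 2 × 1 × 3 = 1152.

1152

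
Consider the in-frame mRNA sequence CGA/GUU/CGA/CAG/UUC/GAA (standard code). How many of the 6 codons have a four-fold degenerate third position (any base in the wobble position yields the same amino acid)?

3

Codon 1 CGA (Arg): third position 4-fold.
Codon 2 GUU (Val): third position 4-fold.
Codon 3 CGA (Arg): third position 4-fold.
Codon 4 CAG (Gln): third position 2-fold.
Codon 5 UUC (Phe): third position 2-fold.
Codon 6 GAA (Glu): third position 2-fold.
Four-fold degenerate third positions: 3.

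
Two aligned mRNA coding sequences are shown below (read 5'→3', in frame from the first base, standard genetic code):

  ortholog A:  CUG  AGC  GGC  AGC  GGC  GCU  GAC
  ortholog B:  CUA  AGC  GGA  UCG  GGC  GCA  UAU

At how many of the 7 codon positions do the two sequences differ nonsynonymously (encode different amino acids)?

1

Codon 1: CUG Leu / CUA Leu — synonymous.
Codon 2: AGC Ser / AGC Ser — identical.
Codon 3: GGC Gly / GGA Gly — synonymous.
Codon 4: AGC Ser / UCG Ser — synonymous.
Codon 5: GGC Gly / GGC Gly — identical.
Codon 6: GCU Ala / GCA Ala — synonymous.
Codon 7: GAC Asp / UAU Tyr — nonsynonymous.
Nonsynonymous differences: 1.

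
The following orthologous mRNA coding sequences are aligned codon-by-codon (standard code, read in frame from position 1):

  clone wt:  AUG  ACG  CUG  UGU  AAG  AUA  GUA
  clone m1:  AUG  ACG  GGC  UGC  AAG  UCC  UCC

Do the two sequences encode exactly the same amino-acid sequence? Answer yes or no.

Codon 1: AUG Met / AUG Met — identical.
Codon 2: ACG Thr / ACG Thr — identical.
Codon 3: CUG Leu / GGC Gly — nonsynonymous.
Codon 4: UGU Cys / UGC Cys — synonymous.
Codon 5: AAG Lys / AAG Lys — identical.
Codon 6: AUA Ile / UCC Ser — nonsynonymous.
Codon 7: GUA Val / UCC Ser — nonsynonymous.
Nonsynonymous differences: 3 → different protein.

no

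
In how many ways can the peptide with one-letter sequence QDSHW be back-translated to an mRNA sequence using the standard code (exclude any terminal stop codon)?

48

Gln: 2 codons.
Asp: 2 codons.
Ser: 6 codons.
His: 2 codons.
Trp: 1 codon.
2 × 2 × 6 × 2 × 1 = 48.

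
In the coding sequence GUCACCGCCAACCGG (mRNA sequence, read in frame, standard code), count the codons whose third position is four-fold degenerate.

Codon 1 GUC (Val): third position 4-fold.
Codon 2 ACC (Thr): third position 4-fold.
Codon 3 GCC (Ala): third position 4-fold.
Codon 4 AAC (Asn): third position 2-fold.
Codon 5 CGG (Arg): third position 4-fold.
Four-fold degenerate third positions: 4.

4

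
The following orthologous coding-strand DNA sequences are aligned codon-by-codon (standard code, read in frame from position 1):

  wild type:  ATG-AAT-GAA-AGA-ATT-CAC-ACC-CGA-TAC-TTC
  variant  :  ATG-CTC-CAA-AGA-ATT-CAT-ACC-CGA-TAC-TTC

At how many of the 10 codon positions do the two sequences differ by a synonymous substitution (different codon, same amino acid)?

1

Codon 1: ATG Met / ATG Met — identical.
Codon 2: AAT Asn / CTC Leu — nonsynonymous.
Codon 3: GAA Glu / CAA Gln — nonsynonymous.
Codon 4: AGA Arg / AGA Arg — identical.
Codon 5: ATT Ile / ATT Ile — identical.
Codon 6: CAC His / CAT His — synonymous.
Codon 7: ACC Thr / ACC Thr — identical.
Codon 8: CGA Arg / CGA Arg — identical.
Codon 9: TAC Tyr / TAC Tyr — identical.
Codon 10: TTC Phe / TTC Phe — identical.
Synonymous differences: 1.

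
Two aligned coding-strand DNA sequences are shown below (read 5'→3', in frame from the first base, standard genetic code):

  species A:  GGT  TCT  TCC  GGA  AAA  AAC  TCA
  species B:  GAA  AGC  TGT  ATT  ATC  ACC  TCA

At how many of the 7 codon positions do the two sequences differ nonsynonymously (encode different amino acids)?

5

Codon 1: GGT Gly / GAA Glu — nonsynonymous.
Codon 2: TCT Ser / AGC Ser — synonymous.
Codon 3: TCC Ser / TGT Cys — nonsynonymous.
Codon 4: GGA Gly / ATT Ile — nonsynonymous.
Codon 5: AAA Lys / ATC Ile — nonsynonymous.
Codon 6: AAC Asn / ACC Thr — nonsynonymous.
Codon 7: TCA Ser / TCA Ser — identical.
Nonsynonymous differences: 5.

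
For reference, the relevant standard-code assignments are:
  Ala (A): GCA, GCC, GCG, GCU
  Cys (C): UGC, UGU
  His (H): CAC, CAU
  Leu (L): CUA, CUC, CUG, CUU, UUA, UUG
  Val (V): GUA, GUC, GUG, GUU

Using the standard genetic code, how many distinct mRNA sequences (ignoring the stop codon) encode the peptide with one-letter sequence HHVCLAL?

4608

His: 2 codons.
His: 2 codons.
Val: 4 codons.
Cys: 2 codons.
Leu: 6 codons.
Ala: 4 codons.
Leu: 6 codons.
2 × 2 × 4 × 2 × 6 × 4 × 6 = 4608.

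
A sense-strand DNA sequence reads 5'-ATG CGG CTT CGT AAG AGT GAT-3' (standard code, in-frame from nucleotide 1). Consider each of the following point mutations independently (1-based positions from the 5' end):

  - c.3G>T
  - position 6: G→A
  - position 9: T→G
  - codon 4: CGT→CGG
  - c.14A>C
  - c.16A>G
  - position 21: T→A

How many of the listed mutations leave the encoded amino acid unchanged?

3

Codon 1: ATG (Met) → ATT (Ile) — missense.
Codon 2: CGG (Arg) → CGA (Arg) — synonymous.
Codon 3: CTT (Leu) → CTG (Leu) — synonymous.
Codon 4: CGT (Arg) → CGG (Arg) — synonymous.
Codon 5: AAG (Lys) → ACG (Thr) — missense.
Codon 6: AGT (Ser) → GGT (Gly) — missense.
Codon 7: GAT (Asp) → GAA (Glu) — missense.
Synonymous: 3 of 7.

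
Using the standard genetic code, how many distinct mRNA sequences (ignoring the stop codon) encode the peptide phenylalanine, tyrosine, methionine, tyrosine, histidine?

16

Phe: 2 codons.
Tyr: 2 codons.
Met: 1 codon.
Tyr: 2 codons.
His: 2 codons.
2 × 2 × 1 × 2 × 2 = 16.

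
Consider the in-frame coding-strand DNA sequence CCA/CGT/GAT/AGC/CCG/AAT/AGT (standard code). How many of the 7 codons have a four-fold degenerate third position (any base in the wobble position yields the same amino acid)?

3

Codon 1 CCA (Pro): third position 4-fold.
Codon 2 CGT (Arg): third position 4-fold.
Codon 3 GAT (Asp): third position 2-fold.
Codon 4 AGC (Ser): third position 2-fold.
Codon 5 CCG (Pro): third position 4-fold.
Codon 6 AAT (Asn): third position 2-fold.
Codon 7 AGT (Ser): third position 2-fold.
Four-fold degenerate third positions: 3.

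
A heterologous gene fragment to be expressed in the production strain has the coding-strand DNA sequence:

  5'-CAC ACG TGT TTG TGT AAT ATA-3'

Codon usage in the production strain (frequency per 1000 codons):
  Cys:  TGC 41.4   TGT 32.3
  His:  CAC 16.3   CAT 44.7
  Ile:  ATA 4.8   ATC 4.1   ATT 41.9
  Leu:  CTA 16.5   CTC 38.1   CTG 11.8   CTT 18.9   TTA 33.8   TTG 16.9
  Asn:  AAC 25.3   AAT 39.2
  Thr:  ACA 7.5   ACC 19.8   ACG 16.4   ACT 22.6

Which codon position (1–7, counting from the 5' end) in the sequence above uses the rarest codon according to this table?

Codon 1 CAC (His): 16.3 per 1000.
Codon 2 ACG (Thr): 16.4 per 1000.
Codon 3 TGT (Cys): 32.3 per 1000.
Codon 4 TTG (Leu): 16.9 per 1000.
Codon 5 TGT (Cys): 32.3 per 1000.
Codon 6 AAT (Asn): 39.2 per 1000.
Codon 7 ATA (Ile): 4.8 per 1000.
Lowest frequency is 4.8 at codon 7.

7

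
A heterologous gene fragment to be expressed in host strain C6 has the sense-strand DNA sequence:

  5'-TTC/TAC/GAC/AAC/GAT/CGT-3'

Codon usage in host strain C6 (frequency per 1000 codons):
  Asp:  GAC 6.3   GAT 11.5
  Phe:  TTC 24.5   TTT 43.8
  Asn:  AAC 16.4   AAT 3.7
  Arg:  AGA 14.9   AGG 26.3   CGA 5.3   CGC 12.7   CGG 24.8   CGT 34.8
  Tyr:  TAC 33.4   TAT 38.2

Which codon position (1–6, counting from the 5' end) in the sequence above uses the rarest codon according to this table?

3

Codon 1 TTC (Phe): 24.5 per 1000.
Codon 2 TAC (Tyr): 33.4 per 1000.
Codon 3 GAC (Asp): 6.3 per 1000.
Codon 4 AAC (Asn): 16.4 per 1000.
Codon 5 GAT (Asp): 11.5 per 1000.
Codon 6 CGT (Arg): 34.8 per 1000.
Lowest frequency is 6.3 at codon 3.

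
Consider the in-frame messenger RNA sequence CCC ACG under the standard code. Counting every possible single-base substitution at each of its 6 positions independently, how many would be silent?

6

Codon 1 (CCC, Pro): 3 synonymous substitutions.
Codon 2 (ACG, Thr): 3 synonymous substitutions.
Total: 3 + 3 = 6.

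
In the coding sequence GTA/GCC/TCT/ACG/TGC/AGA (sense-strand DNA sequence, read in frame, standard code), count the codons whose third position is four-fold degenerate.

Codon 1 GTA (Val): third position 4-fold.
Codon 2 GCC (Ala): third position 4-fold.
Codon 3 TCT (Ser): third position 4-fold.
Codon 4 ACG (Thr): third position 4-fold.
Codon 5 TGC (Cys): third position 2-fold.
Codon 6 AGA (Arg): third position 2-fold.
Four-fold degenerate third positions: 4.

4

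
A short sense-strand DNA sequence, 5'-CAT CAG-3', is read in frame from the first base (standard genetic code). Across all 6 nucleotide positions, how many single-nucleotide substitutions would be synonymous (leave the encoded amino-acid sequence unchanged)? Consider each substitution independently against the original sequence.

2

Codon 1 (CAT, His): 1 synonymous substitution.
Codon 2 (CAG, Gln): 1 synonymous substitution.
Total: 1 + 1 = 2.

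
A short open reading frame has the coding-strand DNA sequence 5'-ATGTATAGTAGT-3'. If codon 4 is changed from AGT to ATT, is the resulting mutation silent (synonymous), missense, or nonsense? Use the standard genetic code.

Position 11 falls in codon 4: AGT → Ser.
After the substitution the codon is ATT → Ile.
Ser ≠ Ile, so this is a missense mutation.

missense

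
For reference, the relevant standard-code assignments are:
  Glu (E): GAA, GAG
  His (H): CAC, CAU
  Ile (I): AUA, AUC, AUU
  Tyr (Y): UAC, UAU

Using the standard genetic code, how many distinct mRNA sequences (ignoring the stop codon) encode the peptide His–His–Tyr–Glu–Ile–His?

96

His: 2 codons.
His: 2 codons.
Tyr: 2 codons.
Glu: 2 codons.
Ile: 3 codons.
His: 2 codons.
2 × 2 × 2 × 2 × 3 × 2 = 96.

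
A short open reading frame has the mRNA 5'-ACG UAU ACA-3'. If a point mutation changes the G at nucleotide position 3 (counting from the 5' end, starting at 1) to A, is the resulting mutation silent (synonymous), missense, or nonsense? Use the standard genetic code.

silent

Position 3 falls in codon 1: ACG → Thr.
After the substitution the codon is ACA → Thr.
Both encode Thr, so the change is synonymous.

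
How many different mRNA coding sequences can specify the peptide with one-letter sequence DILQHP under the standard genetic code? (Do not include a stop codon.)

Asp: 2 codons.
Ile: 3 codons.
Leu: 6 codons.
Gln: 2 codons.
His: 2 codons.
Pro: 4 codons.
2 × 3 × 6 × 2 × 2 × 4 = 576.

576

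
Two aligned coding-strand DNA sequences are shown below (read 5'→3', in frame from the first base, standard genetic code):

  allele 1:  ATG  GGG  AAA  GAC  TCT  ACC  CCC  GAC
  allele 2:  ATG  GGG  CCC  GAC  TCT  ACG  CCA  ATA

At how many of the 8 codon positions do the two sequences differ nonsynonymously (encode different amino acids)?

2

Codon 1: ATG Met / ATG Met — identical.
Codon 2: GGG Gly / GGG Gly — identical.
Codon 3: AAA Lys / CCC Pro — nonsynonymous.
Codon 4: GAC Asp / GAC Asp — identical.
Codon 5: TCT Ser / TCT Ser — identical.
Codon 6: ACC Thr / ACG Thr — synonymous.
Codon 7: CCC Pro / CCA Pro — synonymous.
Codon 8: GAC Asp / ATA Ile — nonsynonymous.
Nonsynonymous differences: 2.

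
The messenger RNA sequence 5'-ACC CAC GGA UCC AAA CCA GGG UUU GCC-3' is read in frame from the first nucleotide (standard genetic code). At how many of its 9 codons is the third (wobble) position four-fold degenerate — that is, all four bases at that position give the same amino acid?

6

Codon 1 ACC (Thr): third position 4-fold.
Codon 2 CAC (His): third position 2-fold.
Codon 3 GGA (Gly): third position 4-fold.
Codon 4 UCC (Ser): third position 4-fold.
Codon 5 AAA (Lys): third position 2-fold.
Codon 6 CCA (Pro): third position 4-fold.
Codon 7 GGG (Gly): third position 4-fold.
Codon 8 UUU (Phe): third position 2-fold.
Codon 9 GCC (Ala): third position 4-fold.
Four-fold degenerate third positions: 6.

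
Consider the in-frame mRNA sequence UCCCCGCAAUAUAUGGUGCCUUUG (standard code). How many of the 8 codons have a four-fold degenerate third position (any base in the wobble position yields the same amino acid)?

4

Codon 1 UCC (Ser): third position 4-fold.
Codon 2 CCG (Pro): third position 4-fold.
Codon 3 CAA (Gln): third position 2-fold.
Codon 4 UAU (Tyr): third position 2-fold.
Codon 5 AUG (Met): third position 1-fold.
Codon 6 GUG (Val): third position 4-fold.
Codon 7 CCU (Pro): third position 4-fold.
Codon 8 UUG (Leu): third position 2-fold.
Four-fold degenerate third positions: 4.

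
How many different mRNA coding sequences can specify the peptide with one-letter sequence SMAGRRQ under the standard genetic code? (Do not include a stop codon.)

Ser: 6 codons.
Met: 1 codon.
Ala: 4 codons.
Gly: 4 codons.
Arg: 6 codons.
Arg: 6 codons.
Gln: 2 codons.
6 × 1 × 4 × 4 × 6 × 6 × 2 = 6912.

6912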